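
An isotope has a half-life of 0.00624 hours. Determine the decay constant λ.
λ = ln(2)/t½ = 111.1 hour⁻¹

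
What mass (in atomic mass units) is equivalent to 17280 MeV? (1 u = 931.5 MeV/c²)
m = E/c² = 18.55 u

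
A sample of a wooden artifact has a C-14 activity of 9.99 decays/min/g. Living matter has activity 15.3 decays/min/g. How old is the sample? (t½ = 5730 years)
Age = t½ × log₂(A₀/A) = 3524 years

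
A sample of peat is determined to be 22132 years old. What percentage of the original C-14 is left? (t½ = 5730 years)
N/N₀ = (1/2)^(t/t½) = 0.06875 = 6.88%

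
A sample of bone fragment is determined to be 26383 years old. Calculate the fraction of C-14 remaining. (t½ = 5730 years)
N/N₀ = (1/2)^(t/t½) = 0.04111 = 4.11%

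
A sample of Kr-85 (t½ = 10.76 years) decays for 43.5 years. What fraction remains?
N/N₀ = (1/2)^(t/t½) = 0.06068 = 6.07%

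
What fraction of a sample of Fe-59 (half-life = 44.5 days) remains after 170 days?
N/N₀ = (1/2)^(t/t½) = 0.07079 = 7.08%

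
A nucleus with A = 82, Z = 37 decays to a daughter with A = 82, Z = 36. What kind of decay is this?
ΔA = 0, ΔZ = -1 ⇒ beta-plus decay (β⁺) or electron capture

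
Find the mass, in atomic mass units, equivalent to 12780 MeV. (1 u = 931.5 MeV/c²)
m = E/c² = 13.72 u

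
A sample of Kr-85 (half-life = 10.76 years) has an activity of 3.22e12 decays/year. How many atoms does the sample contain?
N = A/λ = 4.999e13 atoms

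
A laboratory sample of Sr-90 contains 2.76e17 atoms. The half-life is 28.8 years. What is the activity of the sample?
A = λN = 6.643e15 decays/year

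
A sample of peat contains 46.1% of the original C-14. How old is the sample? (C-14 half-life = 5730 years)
Age = t½ × log₂(1/ratio) = 6401 years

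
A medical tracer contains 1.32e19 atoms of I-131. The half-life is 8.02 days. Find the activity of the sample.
A = λN = 1.141e18 decays/day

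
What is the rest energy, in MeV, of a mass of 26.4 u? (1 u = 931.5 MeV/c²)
E = mc² = 24590 MeV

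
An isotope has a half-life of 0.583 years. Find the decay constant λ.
λ = ln(2)/t½ = 1.189 year⁻¹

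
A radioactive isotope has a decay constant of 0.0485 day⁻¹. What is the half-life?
t½ = ln(2)/λ = 14.29 days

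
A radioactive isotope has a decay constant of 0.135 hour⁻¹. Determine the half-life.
t½ = ln(2)/λ = 5.134 hours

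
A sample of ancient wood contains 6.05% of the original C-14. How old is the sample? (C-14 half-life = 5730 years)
Age = t½ × log₂(1/ratio) = 23190 years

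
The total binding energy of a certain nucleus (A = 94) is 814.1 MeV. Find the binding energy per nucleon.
B.E./A = 814.1/94 = 8.661 MeV/nucleon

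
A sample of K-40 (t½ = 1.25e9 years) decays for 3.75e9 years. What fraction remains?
N/N₀ = (1/2)^(t/t½) = 0.125 = 12.5%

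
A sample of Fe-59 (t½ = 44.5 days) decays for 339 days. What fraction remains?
N/N₀ = (1/2)^(t/t½) = 0.00509 = 0.509%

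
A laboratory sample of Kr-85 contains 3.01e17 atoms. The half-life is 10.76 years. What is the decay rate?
A = λN = 1.939e16 decays/year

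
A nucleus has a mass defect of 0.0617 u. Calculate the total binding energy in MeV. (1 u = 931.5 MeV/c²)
B.E. = Δm × 931.5 = 57.47 MeV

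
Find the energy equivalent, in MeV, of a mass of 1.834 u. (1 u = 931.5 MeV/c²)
E = mc² = 1708 MeV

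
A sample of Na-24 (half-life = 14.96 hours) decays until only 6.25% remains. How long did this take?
t = t½ × log₂(N₀/N) = 59.84 hours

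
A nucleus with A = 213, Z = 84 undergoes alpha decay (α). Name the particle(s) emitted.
α particle = ⁴₂He (2 protons + 2 neutrons)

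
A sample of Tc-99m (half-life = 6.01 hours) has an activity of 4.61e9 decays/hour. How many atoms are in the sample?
N = A/λ = 3.997e10 atoms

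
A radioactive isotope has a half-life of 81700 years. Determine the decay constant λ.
λ = ln(2)/t½ = 8.484e-6 year⁻¹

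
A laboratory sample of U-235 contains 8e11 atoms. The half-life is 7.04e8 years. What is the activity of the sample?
A = λN = 787.7 decays/year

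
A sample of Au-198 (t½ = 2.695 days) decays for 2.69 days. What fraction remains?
N/N₀ = (1/2)^(t/t½) = 0.5006 = 50.1%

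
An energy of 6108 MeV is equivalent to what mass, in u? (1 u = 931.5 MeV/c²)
m = E/c² = 6.557 u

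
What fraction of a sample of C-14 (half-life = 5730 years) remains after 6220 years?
N/N₀ = (1/2)^(t/t½) = 0.4712 = 47.1%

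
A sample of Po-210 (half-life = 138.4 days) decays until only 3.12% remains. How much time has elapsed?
t = t½ × log₂(N₀/N) = 692.3 days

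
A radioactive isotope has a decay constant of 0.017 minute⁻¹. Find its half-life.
t½ = ln(2)/λ = 40.77 minutes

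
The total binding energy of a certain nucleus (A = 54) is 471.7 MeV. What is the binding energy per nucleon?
B.E./A = 471.7/54 = 8.735 MeV/nucleon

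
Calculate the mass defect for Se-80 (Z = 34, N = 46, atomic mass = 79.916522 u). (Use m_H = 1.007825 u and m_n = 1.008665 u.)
Δm = Z·m_H + N·m_n − M = 0.7481 u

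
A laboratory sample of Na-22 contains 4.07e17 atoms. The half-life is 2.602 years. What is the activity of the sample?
A = λN = 1.084e17 decays/year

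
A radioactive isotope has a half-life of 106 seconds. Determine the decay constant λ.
λ = ln(2)/t½ = 0.006539 second⁻¹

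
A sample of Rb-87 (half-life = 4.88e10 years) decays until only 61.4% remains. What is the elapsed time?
t = t½ × log₂(N₀/N) = 3.434e10 years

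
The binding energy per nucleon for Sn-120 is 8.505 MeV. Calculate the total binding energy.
B.E. = 8.505 × 120 = 1021 MeV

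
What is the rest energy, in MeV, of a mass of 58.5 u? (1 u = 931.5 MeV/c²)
E = mc² = 54490 MeV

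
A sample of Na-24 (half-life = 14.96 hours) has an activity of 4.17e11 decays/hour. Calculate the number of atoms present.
N = A/λ = 9e12 atoms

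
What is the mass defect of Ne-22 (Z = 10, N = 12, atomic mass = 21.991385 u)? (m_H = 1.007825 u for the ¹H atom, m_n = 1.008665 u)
Δm = Z·m_H + N·m_n − M = 0.1908 u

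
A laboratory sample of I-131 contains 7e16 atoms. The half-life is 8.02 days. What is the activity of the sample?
A = λN = 6.05e15 decays/day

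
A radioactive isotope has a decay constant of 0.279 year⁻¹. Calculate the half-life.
t½ = ln(2)/λ = 2.484 years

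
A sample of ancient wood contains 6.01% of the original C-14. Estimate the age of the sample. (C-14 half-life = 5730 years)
Age = t½ × log₂(1/ratio) = 23240 years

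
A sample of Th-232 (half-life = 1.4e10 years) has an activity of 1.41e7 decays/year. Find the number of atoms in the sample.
N = A/λ = 2.848e17 atoms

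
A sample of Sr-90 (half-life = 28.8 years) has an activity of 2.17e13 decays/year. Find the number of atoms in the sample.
N = A/λ = 9.016e14 atoms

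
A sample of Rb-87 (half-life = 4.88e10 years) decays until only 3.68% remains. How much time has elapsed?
t = t½ × log₂(N₀/N) = 2.325e11 years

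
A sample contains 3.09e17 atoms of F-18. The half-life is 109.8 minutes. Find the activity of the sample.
A = λN = 1.951e15 decays/minute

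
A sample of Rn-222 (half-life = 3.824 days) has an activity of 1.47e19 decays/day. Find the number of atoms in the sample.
N = A/λ = 8.11e19 atoms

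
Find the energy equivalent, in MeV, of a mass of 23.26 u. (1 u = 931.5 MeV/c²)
E = mc² = 21670 MeV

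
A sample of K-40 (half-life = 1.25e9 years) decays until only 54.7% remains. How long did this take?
t = t½ × log₂(N₀/N) = 1.088e9 years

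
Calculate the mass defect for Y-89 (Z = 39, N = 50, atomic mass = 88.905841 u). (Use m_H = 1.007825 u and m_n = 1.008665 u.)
Δm = Z·m_H + N·m_n − M = 0.8326 u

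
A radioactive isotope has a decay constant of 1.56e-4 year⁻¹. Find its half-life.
t½ = ln(2)/λ = 4443 years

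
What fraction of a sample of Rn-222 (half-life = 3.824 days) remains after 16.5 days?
N/N₀ = (1/2)^(t/t½) = 0.05025 = 5.02%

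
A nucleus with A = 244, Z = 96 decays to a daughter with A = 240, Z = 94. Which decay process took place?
ΔA = -4, ΔZ = -2 ⇒ alpha decay (α)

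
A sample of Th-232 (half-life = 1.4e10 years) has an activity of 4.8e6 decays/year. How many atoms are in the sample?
N = A/λ = 9.695e16 atoms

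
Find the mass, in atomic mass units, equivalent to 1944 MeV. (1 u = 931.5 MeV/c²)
m = E/c² = 2.087 u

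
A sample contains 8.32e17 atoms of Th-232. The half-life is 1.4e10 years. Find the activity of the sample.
A = λN = 4.119e7 decays/year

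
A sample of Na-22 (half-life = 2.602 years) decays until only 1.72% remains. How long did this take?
t = t½ × log₂(N₀/N) = 15.25 years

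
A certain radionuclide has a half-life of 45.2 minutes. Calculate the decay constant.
λ = ln(2)/t½ = 0.01534 minute⁻¹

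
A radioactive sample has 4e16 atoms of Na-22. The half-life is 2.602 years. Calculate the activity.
A = λN = 1.066e16 decays/year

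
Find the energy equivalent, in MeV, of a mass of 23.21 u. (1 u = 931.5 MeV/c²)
E = mc² = 21620 MeV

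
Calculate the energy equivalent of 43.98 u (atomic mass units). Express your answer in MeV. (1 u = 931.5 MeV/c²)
E = mc² = 40970 MeV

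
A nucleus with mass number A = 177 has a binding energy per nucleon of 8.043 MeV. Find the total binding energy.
B.E. = 8.043 × 177 = 1424 MeV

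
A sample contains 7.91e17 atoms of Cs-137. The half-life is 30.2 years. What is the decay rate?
A = λN = 1.815e16 decays/year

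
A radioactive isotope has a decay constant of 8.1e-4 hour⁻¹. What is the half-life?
t½ = ln(2)/λ = 855.7 hours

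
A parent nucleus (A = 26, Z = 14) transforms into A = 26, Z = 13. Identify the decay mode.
ΔA = 0, ΔZ = -1 ⇒ beta-plus decay (β⁺) or electron capture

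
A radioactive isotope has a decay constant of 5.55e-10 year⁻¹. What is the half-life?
t½ = ln(2)/λ = 1.249e9 years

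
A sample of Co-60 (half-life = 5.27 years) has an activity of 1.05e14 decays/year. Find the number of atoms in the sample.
N = A/λ = 7.983e14 atoms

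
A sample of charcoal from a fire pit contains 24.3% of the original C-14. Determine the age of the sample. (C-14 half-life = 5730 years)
Age = t½ × log₂(1/ratio) = 11690 years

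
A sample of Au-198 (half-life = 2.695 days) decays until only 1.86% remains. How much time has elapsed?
t = t½ × log₂(N₀/N) = 15.49 days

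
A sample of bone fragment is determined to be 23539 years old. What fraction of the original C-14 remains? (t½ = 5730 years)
N/N₀ = (1/2)^(t/t½) = 0.05799 = 5.8%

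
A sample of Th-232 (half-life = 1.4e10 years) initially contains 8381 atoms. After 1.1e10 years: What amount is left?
N = N₀(1/2)^(t/t½) = 4862 atoms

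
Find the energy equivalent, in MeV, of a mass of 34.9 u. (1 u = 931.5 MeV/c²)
E = mc² = 32510 MeV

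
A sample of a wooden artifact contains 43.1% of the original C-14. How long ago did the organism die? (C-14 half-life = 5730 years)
Age = t½ × log₂(1/ratio) = 6958 years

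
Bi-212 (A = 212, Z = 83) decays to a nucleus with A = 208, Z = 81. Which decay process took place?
ΔA = -4, ΔZ = -2 ⇒ alpha decay (α)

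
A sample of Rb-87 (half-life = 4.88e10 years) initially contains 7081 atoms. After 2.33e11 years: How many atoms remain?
N = N₀(1/2)^(t/t½) = 258.7 atoms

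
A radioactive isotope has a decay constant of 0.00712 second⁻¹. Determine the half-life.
t½ = ln(2)/λ = 97.35 seconds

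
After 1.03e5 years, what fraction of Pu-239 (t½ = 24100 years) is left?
N/N₀ = (1/2)^(t/t½) = 0.05169 = 5.17%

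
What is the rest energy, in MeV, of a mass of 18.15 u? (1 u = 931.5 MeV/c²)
E = mc² = 16910 MeV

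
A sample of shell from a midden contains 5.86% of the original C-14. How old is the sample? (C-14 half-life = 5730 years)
Age = t½ × log₂(1/ratio) = 23450 years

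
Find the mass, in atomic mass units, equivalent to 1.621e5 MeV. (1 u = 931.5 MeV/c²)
m = E/c² = 174 u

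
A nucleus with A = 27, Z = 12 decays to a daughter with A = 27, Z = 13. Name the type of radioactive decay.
ΔA = 0, ΔZ = +1 ⇒ beta-minus decay (β⁻)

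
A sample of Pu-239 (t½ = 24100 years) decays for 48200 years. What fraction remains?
N/N₀ = (1/2)^(t/t½) = 0.25 = 25%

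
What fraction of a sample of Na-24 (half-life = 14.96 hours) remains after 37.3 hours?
N/N₀ = (1/2)^(t/t½) = 0.1776 = 17.8%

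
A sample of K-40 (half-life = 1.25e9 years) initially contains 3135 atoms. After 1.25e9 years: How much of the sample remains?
N = N₀(1/2)^(t/t½) = 1568 atoms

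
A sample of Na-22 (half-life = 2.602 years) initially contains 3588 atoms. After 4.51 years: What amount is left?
N = N₀(1/2)^(t/t½) = 1079 atoms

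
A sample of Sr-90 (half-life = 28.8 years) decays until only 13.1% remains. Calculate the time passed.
t = t½ × log₂(N₀/N) = 84.45 years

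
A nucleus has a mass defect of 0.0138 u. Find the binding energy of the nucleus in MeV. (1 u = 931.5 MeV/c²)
B.E. = Δm × 931.5 = 12.85 MeV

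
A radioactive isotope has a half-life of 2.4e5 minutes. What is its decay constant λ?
λ = ln(2)/t½ = 2.888e-6 minute⁻¹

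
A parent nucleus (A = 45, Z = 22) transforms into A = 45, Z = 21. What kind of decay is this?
ΔA = 0, ΔZ = -1 ⇒ beta-plus decay (β⁺) or electron capture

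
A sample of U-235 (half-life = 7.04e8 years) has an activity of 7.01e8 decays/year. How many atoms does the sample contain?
N = A/λ = 7.12e17 atoms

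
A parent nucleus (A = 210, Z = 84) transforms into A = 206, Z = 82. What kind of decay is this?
ΔA = -4, ΔZ = -2 ⇒ alpha decay (α)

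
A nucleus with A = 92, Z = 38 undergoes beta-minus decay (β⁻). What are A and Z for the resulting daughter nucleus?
Daughter: A = 92, Z = 39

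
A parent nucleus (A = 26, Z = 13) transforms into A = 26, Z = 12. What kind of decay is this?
ΔA = 0, ΔZ = -1 ⇒ beta-plus decay (β⁺) or electron capture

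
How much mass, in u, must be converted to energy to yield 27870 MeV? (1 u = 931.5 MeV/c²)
m = E/c² = 29.92 u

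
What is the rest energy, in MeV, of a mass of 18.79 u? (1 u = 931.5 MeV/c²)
E = mc² = 17500 MeV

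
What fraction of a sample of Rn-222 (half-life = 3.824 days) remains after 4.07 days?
N/N₀ = (1/2)^(t/t½) = 0.4782 = 47.8%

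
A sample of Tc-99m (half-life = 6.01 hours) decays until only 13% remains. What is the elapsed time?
t = t½ × log₂(N₀/N) = 17.69 hours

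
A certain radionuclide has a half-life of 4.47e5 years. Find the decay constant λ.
λ = ln(2)/t½ = 1.551e-6 year⁻¹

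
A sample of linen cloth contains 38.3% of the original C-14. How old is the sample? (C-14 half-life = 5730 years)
Age = t½ × log₂(1/ratio) = 7934 years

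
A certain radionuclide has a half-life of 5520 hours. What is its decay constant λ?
λ = ln(2)/t½ = 1.256e-4 hour⁻¹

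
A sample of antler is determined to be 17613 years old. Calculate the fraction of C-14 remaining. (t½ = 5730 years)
N/N₀ = (1/2)^(t/t½) = 0.1188 = 11.9%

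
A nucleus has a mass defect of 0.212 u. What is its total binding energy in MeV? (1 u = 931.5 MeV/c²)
B.E. = Δm × 931.5 = 197.5 MeV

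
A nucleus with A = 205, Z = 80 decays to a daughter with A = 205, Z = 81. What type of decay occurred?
ΔA = 0, ΔZ = +1 ⇒ beta-minus decay (β⁻)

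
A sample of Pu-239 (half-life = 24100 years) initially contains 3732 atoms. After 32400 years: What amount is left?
N = N₀(1/2)^(t/t½) = 1470 atoms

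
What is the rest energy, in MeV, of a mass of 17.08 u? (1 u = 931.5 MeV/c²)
E = mc² = 15910 MeV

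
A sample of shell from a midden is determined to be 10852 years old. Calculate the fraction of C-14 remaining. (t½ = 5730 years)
N/N₀ = (1/2)^(t/t½) = 0.2691 = 26.9%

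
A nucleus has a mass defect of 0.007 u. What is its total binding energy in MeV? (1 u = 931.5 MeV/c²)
B.E. = Δm × 931.5 = 6.521 MeV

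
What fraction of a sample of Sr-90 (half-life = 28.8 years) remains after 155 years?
N/N₀ = (1/2)^(t/t½) = 0.02398 = 2.4%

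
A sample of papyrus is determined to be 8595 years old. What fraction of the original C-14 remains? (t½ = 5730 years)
N/N₀ = (1/2)^(t/t½) = 0.3536 = 35.4%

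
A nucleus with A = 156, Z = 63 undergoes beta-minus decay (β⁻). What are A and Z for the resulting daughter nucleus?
Daughter: A = 156, Z = 64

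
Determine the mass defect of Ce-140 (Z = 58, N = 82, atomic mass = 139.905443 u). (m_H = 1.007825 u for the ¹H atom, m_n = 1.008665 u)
Δm = Z·m_H + N·m_n − M = 1.259 u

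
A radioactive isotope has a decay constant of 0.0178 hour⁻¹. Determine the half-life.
t½ = ln(2)/λ = 38.94 hours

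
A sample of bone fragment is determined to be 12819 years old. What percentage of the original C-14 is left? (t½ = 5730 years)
N/N₀ = (1/2)^(t/t½) = 0.2121 = 21.2%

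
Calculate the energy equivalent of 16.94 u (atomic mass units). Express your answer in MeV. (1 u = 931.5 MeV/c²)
E = mc² = 15780 MeV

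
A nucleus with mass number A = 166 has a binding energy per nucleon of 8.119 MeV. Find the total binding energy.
B.E. = 8.119 × 166 = 1348 MeV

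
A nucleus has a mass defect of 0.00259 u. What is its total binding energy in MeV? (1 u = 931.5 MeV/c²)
B.E. = Δm × 931.5 = 2.413 MeV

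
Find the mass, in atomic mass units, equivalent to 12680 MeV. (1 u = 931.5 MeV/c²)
m = E/c² = 13.61 u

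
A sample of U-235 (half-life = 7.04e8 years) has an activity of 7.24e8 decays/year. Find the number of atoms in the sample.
N = A/λ = 7.353e17 atoms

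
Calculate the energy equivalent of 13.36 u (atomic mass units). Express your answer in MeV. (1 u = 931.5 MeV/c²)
E = mc² = 12440 MeV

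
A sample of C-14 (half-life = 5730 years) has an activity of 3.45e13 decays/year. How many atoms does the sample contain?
N = A/λ = 2.852e17 atoms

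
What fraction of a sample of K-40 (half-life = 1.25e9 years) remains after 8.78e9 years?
N/N₀ = (1/2)^(t/t½) = 0.007684 = 0.768%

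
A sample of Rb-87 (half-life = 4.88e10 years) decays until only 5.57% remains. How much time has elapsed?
t = t½ × log₂(N₀/N) = 2.033e11 years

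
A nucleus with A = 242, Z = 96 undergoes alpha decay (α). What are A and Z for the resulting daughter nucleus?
Daughter: A = 238, Z = 94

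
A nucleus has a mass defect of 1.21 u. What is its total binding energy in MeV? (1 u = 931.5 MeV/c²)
B.E. = Δm × 931.5 = 1127 MeV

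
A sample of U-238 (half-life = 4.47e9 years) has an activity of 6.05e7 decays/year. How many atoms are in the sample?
N = A/λ = 3.902e17 atoms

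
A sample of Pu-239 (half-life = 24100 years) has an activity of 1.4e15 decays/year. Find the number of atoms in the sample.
N = A/λ = 4.868e19 atoms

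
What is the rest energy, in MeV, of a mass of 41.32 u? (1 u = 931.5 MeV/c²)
E = mc² = 38490 MeV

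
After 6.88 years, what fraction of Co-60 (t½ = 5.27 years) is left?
N/N₀ = (1/2)^(t/t½) = 0.4046 = 40.5%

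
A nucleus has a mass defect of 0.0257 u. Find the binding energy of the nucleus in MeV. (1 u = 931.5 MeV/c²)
B.E. = Δm × 931.5 = 23.94 MeV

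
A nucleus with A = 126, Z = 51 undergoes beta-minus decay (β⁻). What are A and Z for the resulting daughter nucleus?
Daughter: A = 126, Z = 52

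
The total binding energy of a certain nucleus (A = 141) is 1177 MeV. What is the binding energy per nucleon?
B.E./A = 1177/141 = 8.348 MeV/nucleon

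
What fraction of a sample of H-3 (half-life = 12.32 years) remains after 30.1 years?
N/N₀ = (1/2)^(t/t½) = 0.1839 = 18.4%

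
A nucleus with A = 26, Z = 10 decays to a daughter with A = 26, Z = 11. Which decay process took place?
ΔA = 0, ΔZ = +1 ⇒ beta-minus decay (β⁻)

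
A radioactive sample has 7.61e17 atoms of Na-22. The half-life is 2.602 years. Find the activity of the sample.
A = λN = 2.027e17 decays/year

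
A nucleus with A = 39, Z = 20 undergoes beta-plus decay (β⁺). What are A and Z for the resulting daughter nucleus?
Daughter: A = 39, Z = 19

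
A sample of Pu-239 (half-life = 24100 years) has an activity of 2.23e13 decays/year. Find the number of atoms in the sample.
N = A/λ = 7.753e17 atoms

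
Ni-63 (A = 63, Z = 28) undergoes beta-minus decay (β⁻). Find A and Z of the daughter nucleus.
Daughter: A = 63, Z = 29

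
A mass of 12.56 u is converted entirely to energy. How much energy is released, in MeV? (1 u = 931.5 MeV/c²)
E = mc² = 11700 MeV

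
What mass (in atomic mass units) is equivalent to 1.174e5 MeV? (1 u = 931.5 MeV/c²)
m = E/c² = 126 u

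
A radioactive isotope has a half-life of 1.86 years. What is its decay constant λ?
λ = ln(2)/t½ = 0.3727 year⁻¹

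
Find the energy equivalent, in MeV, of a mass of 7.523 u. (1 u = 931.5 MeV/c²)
E = mc² = 7008 MeV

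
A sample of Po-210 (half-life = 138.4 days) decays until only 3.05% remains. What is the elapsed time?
t = t½ × log₂(N₀/N) = 696.9 days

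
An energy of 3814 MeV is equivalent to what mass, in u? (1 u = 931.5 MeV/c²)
m = E/c² = 4.094 u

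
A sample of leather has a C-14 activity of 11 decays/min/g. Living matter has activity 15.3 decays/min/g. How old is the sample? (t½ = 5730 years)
Age = t½ × log₂(A₀/A) = 2728 years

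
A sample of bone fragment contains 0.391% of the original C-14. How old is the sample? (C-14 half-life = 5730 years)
Age = t½ × log₂(1/ratio) = 45830 years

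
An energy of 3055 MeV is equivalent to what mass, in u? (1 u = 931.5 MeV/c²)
m = E/c² = 3.28 u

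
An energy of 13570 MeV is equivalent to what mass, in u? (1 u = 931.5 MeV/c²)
m = E/c² = 14.57 u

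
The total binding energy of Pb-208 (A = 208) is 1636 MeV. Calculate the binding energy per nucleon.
B.E./A = 1636/208 = 7.865 MeV/nucleon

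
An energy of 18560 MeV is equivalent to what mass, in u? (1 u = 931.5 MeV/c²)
m = E/c² = 19.92 u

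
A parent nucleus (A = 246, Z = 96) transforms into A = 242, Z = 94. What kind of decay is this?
ΔA = -4, ΔZ = -2 ⇒ alpha decay (α)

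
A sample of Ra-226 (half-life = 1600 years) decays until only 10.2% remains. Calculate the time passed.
t = t½ × log₂(N₀/N) = 5269 years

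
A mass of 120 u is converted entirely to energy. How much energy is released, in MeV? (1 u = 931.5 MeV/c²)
E = mc² = 1.118e5 MeV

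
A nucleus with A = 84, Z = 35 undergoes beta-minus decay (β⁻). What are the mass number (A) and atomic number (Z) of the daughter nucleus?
Daughter: A = 84, Z = 36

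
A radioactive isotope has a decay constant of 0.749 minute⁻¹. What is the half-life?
t½ = ln(2)/λ = 0.9254 minutes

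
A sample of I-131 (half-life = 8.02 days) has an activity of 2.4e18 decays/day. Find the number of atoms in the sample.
N = A/λ = 2.777e19 atoms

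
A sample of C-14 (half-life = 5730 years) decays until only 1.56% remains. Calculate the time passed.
t = t½ × log₂(N₀/N) = 34390 years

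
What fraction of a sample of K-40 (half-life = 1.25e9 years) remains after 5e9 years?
N/N₀ = (1/2)^(t/t½) = 0.0625 = 6.25%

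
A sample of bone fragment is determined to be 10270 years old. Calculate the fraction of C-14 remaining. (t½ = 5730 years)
N/N₀ = (1/2)^(t/t½) = 0.2887 = 28.9%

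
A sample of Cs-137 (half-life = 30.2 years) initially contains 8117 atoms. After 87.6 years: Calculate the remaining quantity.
N = N₀(1/2)^(t/t½) = 1087 atoms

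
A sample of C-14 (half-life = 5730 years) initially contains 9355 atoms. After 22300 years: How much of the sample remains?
N = N₀(1/2)^(t/t½) = 630.2 atoms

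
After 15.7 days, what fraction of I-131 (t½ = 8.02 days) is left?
N/N₀ = (1/2)^(t/t½) = 0.2575 = 25.7%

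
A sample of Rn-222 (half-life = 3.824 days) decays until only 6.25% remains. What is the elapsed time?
t = t½ × log₂(N₀/N) = 15.3 days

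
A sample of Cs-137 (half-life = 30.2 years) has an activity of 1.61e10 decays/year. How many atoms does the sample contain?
N = A/λ = 7.015e11 atoms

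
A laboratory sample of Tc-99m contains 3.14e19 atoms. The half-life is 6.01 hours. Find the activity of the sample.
A = λN = 3.621e18 decays/hour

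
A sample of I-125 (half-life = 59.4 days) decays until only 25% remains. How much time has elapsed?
t = t½ × log₂(N₀/N) = 118.8 days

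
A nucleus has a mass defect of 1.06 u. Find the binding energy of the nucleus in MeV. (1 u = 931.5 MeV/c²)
B.E. = Δm × 931.5 = 987.4 MeV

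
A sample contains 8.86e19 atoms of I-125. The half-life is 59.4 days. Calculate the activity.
A = λN = 1.034e18 decays/day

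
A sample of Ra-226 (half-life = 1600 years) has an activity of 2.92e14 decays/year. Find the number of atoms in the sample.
N = A/λ = 6.74e17 atoms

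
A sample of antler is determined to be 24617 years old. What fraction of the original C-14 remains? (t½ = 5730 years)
N/N₀ = (1/2)^(t/t½) = 0.0509 = 5.09%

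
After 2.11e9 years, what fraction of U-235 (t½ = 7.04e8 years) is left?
N/N₀ = (1/2)^(t/t½) = 0.1252 = 12.5%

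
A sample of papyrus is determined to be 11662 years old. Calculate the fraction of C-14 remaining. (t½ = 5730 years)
N/N₀ = (1/2)^(t/t½) = 0.244 = 24.4%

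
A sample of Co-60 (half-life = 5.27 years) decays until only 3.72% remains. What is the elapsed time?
t = t½ × log₂(N₀/N) = 25.02 years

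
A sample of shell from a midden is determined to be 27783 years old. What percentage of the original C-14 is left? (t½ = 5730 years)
N/N₀ = (1/2)^(t/t½) = 0.03471 = 3.47%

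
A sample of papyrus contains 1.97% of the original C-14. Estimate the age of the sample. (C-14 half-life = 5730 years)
Age = t½ × log₂(1/ratio) = 32460 years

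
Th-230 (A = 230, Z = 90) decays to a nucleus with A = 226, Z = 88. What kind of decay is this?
ΔA = -4, ΔZ = -2 ⇒ alpha decay (α)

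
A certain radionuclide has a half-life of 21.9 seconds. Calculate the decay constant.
λ = ln(2)/t½ = 0.03165 second⁻¹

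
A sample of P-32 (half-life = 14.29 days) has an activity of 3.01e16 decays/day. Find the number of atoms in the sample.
N = A/λ = 6.205e17 atoms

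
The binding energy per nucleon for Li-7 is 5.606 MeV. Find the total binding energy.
B.E. = 5.606 × 7 = 39.24 MeV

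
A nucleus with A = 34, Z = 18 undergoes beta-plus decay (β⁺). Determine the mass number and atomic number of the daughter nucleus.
Daughter: A = 34, Z = 17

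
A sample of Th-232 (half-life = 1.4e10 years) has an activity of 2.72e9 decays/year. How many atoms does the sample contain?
N = A/λ = 5.494e19 atoms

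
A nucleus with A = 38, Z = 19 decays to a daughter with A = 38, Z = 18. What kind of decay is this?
ΔA = 0, ΔZ = -1 ⇒ beta-plus decay (β⁺) or electron capture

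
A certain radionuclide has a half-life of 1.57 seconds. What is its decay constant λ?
λ = ln(2)/t½ = 0.4415 second⁻¹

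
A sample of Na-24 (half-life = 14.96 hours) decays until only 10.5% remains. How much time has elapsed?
t = t½ × log₂(N₀/N) = 48.64 hours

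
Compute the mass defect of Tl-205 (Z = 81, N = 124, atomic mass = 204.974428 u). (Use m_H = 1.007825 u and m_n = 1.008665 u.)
Δm = Z·m_H + N·m_n − M = 1.734 u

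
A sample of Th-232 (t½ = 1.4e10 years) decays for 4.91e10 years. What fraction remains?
N/N₀ = (1/2)^(t/t½) = 0.08795 = 8.8%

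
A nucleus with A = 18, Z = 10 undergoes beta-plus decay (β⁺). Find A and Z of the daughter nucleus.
Daughter: A = 18, Z = 9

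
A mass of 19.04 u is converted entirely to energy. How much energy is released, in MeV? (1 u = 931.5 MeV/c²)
E = mc² = 17740 MeV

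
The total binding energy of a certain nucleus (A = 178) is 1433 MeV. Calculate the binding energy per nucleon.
B.E./A = 1433/178 = 8.051 MeV/nucleon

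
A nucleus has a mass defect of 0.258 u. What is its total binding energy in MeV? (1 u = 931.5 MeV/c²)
B.E. = Δm × 931.5 = 240.3 MeV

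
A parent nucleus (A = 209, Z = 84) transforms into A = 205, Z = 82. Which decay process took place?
ΔA = -4, ΔZ = -2 ⇒ alpha decay (α)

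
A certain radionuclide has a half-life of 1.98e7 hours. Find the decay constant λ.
λ = ln(2)/t½ = 3.501e-8 hour⁻¹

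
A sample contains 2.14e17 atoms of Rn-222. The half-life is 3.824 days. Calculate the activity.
A = λN = 3.879e16 decays/day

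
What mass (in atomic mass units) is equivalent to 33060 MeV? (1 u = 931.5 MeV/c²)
m = E/c² = 35.49 u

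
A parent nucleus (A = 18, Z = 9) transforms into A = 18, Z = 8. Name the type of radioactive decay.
ΔA = 0, ΔZ = -1 ⇒ beta-plus decay (β⁺) or electron capture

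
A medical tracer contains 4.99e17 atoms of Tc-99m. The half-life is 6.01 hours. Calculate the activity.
A = λN = 5.755e16 decays/hour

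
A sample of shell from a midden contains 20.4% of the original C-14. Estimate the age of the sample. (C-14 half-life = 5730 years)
Age = t½ × log₂(1/ratio) = 13140 years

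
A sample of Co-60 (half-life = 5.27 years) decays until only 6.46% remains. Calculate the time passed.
t = t½ × log₂(N₀/N) = 20.83 years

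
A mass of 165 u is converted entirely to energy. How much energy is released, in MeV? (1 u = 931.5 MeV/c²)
E = mc² = 1.537e5 MeV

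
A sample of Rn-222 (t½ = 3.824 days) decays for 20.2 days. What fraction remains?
N/N₀ = (1/2)^(t/t½) = 0.02569 = 2.57%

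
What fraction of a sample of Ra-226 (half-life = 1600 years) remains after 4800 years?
N/N₀ = (1/2)^(t/t½) = 0.125 = 12.5%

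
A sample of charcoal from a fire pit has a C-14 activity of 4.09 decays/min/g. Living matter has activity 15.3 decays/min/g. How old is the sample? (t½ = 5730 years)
Age = t½ × log₂(A₀/A) = 10910 years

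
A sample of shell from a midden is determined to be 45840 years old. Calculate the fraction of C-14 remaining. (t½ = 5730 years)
N/N₀ = (1/2)^(t/t½) = 0.003906 = 0.391%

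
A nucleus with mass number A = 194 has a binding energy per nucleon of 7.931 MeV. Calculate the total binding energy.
B.E. = 7.931 × 194 = 1539 MeV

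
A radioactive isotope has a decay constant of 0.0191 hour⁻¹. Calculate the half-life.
t½ = ln(2)/λ = 36.29 hours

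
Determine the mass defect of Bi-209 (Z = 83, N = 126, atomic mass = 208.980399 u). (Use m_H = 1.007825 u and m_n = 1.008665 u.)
Δm = Z·m_H + N·m_n − M = 1.761 u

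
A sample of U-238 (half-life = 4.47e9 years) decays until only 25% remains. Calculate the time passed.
t = t½ × log₂(N₀/N) = 8.94e9 years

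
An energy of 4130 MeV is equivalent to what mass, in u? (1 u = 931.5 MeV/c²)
m = E/c² = 4.434 u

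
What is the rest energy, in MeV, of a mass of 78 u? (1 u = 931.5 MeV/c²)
E = mc² = 72660 MeV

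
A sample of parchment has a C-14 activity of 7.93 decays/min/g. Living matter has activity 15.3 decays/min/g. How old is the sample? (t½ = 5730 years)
Age = t½ × log₂(A₀/A) = 5433 years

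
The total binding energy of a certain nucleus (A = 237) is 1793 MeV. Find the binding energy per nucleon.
B.E./A = 1793/237 = 7.565 MeV/nucleon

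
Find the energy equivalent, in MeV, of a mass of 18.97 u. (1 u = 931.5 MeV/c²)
E = mc² = 17670 MeV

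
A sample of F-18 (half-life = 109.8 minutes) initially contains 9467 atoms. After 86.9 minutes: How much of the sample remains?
N = N₀(1/2)^(t/t½) = 5470 atoms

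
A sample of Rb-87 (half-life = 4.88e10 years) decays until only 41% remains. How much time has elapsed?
t = t½ × log₂(N₀/N) = 6.277e10 years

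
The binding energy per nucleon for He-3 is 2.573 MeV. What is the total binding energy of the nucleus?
B.E. = 2.573 × 3 = 7.719 MeV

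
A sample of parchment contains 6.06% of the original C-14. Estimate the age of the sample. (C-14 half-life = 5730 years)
Age = t½ × log₂(1/ratio) = 23180 years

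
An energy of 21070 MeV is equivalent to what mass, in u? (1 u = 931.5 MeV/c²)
m = E/c² = 22.62 u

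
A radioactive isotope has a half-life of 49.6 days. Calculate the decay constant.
λ = ln(2)/t½ = 0.01397 day⁻¹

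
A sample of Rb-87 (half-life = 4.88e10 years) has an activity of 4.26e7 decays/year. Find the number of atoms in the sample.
N = A/λ = 2.999e18 atoms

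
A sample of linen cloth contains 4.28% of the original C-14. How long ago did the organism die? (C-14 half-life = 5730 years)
Age = t½ × log₂(1/ratio) = 26050 years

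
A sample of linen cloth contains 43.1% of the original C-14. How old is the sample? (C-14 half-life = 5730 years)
Age = t½ × log₂(1/ratio) = 6958 years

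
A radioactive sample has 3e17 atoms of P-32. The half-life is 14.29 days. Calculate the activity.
A = λN = 1.455e16 decays/day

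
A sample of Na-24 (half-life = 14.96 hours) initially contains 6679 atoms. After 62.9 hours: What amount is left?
N = N₀(1/2)^(t/t½) = 362.3 atoms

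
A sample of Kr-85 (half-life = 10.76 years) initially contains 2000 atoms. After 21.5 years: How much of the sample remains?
N = N₀(1/2)^(t/t½) = 500.6 atoms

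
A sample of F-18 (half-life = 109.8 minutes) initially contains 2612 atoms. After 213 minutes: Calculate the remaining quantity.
N = N₀(1/2)^(t/t½) = 680.8 atoms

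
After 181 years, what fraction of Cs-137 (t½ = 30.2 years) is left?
N/N₀ = (1/2)^(t/t½) = 0.0157 = 1.57%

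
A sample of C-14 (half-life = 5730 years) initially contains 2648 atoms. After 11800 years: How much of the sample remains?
N = N₀(1/2)^(t/t½) = 635.3 atoms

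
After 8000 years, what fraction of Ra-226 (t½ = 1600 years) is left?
N/N₀ = (1/2)^(t/t½) = 0.03125 = 3.12%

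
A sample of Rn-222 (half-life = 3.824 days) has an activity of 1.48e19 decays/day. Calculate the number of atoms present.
N = A/λ = 8.165e19 atoms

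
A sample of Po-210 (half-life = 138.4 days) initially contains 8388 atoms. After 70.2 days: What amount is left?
N = N₀(1/2)^(t/t½) = 5902 atoms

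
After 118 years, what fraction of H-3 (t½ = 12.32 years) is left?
N/N₀ = (1/2)^(t/t½) = 0.001308 = 0.131%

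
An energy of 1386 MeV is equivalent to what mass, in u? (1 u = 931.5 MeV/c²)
m = E/c² = 1.488 u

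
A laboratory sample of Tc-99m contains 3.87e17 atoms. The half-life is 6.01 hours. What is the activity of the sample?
A = λN = 4.463e16 decays/hour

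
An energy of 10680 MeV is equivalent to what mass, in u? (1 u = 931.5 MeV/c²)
m = E/c² = 11.47 u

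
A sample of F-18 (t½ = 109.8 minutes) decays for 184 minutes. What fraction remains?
N/N₀ = (1/2)^(t/t½) = 0.313 = 31.3%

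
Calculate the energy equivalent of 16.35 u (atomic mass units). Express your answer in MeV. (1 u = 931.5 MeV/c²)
E = mc² = 15230 MeV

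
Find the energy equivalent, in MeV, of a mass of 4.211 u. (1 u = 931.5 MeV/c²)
E = mc² = 3923 MeV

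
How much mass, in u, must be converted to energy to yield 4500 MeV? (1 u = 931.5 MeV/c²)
m = E/c² = 4.831 u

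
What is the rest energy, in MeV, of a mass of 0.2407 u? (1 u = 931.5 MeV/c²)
E = mc² = 224.2 MeV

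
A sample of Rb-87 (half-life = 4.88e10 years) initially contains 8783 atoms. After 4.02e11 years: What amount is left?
N = N₀(1/2)^(t/t½) = 29.1 atoms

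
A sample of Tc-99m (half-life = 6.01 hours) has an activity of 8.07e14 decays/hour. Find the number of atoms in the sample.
N = A/λ = 6.997e15 atoms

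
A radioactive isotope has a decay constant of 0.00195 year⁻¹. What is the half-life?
t½ = ln(2)/λ = 355.5 years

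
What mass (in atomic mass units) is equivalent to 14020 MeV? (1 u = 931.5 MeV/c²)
m = E/c² = 15.05 u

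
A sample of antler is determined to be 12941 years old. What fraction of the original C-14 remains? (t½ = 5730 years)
N/N₀ = (1/2)^(t/t½) = 0.209 = 20.9%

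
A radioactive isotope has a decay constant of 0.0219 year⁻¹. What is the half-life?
t½ = ln(2)/λ = 31.65 years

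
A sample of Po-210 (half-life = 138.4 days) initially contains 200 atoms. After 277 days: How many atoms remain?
N = N₀(1/2)^(t/t½) = 49.95 atoms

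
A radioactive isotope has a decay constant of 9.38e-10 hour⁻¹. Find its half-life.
t½ = ln(2)/λ = 7.39e8 hours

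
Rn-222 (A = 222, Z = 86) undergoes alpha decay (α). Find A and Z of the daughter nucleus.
Daughter: A = 218, Z = 84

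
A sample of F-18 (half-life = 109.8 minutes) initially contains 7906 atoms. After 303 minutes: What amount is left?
N = N₀(1/2)^(t/t½) = 1167 atoms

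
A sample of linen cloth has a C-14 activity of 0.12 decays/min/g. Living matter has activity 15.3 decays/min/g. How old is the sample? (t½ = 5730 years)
Age = t½ × log₂(A₀/A) = 40080 years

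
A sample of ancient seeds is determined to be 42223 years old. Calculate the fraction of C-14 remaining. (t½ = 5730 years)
N/N₀ = (1/2)^(t/t½) = 0.00605 = 0.605%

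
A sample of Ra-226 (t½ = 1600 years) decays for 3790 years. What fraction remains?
N/N₀ = (1/2)^(t/t½) = 0.1936 = 19.4%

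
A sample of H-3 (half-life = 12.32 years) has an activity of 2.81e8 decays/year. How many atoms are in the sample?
N = A/λ = 4.994e9 atoms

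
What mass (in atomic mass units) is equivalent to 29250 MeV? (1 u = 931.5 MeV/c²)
m = E/c² = 31.4 u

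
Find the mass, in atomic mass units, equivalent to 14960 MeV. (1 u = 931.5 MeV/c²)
m = E/c² = 16.06 u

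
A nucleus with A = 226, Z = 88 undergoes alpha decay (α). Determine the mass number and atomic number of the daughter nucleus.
Daughter: A = 222, Z = 86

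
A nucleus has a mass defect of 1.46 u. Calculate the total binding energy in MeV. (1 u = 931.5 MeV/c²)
B.E. = Δm × 931.5 = 1360 MeV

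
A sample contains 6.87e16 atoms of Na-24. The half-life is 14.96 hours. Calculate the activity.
A = λN = 3.183e15 decays/hour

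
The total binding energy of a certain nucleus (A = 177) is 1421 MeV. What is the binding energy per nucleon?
B.E./A = 1421/177 = 8.028 MeV/nucleon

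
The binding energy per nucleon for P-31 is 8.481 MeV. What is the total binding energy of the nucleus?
B.E. = 8.481 × 31 = 262.9 MeV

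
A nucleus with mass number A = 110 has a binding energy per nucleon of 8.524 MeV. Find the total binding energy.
B.E. = 8.524 × 110 = 937.6 MeV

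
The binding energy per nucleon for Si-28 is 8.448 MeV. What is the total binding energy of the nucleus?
B.E. = 8.448 × 28 = 236.5 MeV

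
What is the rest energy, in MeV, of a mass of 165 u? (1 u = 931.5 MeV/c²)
E = mc² = 1.537e5 MeV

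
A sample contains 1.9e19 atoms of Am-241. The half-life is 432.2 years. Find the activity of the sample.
A = λN = 3.047e16 decays/year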